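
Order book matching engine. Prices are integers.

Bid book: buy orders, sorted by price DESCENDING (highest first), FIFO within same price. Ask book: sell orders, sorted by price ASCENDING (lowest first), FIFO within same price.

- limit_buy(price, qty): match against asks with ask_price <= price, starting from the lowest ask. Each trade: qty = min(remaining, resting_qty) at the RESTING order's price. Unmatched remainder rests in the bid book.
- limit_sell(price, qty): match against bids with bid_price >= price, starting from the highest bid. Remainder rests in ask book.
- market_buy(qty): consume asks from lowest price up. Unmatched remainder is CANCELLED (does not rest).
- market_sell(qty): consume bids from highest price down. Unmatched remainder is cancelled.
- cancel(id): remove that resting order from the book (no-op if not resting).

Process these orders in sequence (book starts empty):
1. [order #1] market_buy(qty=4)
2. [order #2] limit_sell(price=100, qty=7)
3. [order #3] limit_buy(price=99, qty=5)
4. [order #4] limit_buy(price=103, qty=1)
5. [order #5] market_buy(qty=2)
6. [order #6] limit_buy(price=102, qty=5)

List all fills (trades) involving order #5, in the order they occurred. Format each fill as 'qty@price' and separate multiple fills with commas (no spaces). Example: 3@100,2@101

Answer: 2@100

Derivation:
After op 1 [order #1] market_buy(qty=4): fills=none; bids=[-] asks=[-]
After op 2 [order #2] limit_sell(price=100, qty=7): fills=none; bids=[-] asks=[#2:7@100]
After op 3 [order #3] limit_buy(price=99, qty=5): fills=none; bids=[#3:5@99] asks=[#2:7@100]
After op 4 [order #4] limit_buy(price=103, qty=1): fills=#4x#2:1@100; bids=[#3:5@99] asks=[#2:6@100]
After op 5 [order #5] market_buy(qty=2): fills=#5x#2:2@100; bids=[#3:5@99] asks=[#2:4@100]
After op 6 [order #6] limit_buy(price=102, qty=5): fills=#6x#2:4@100; bids=[#6:1@102 #3:5@99] asks=[-]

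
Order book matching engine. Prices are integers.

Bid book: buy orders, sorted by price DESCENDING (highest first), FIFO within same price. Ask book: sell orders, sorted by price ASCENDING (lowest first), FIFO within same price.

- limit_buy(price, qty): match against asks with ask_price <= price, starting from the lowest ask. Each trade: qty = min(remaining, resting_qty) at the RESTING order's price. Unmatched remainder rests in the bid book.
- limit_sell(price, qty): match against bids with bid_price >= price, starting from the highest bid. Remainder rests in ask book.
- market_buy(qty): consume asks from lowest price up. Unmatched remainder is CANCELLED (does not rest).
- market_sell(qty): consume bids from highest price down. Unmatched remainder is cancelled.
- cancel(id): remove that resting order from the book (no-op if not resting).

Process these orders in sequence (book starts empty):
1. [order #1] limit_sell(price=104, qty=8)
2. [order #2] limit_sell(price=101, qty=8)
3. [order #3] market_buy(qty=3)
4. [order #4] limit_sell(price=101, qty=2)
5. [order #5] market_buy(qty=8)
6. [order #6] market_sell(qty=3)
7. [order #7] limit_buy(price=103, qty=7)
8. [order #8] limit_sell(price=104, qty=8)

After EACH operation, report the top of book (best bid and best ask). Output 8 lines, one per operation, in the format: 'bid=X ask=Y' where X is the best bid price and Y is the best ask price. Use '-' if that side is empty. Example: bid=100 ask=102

Answer: bid=- ask=104
bid=- ask=101
bid=- ask=101
bid=- ask=101
bid=- ask=104
bid=- ask=104
bid=103 ask=104
bid=103 ask=104

Derivation:
After op 1 [order #1] limit_sell(price=104, qty=8): fills=none; bids=[-] asks=[#1:8@104]
After op 2 [order #2] limit_sell(price=101, qty=8): fills=none; bids=[-] asks=[#2:8@101 #1:8@104]
After op 3 [order #3] market_buy(qty=3): fills=#3x#2:3@101; bids=[-] asks=[#2:5@101 #1:8@104]
After op 4 [order #4] limit_sell(price=101, qty=2): fills=none; bids=[-] asks=[#2:5@101 #4:2@101 #1:8@104]
After op 5 [order #5] market_buy(qty=8): fills=#5x#2:5@101 #5x#4:2@101 #5x#1:1@104; bids=[-] asks=[#1:7@104]
After op 6 [order #6] market_sell(qty=3): fills=none; bids=[-] asks=[#1:7@104]
After op 7 [order #7] limit_buy(price=103, qty=7): fills=none; bids=[#7:7@103] asks=[#1:7@104]
After op 8 [order #8] limit_sell(price=104, qty=8): fills=none; bids=[#7:7@103] asks=[#1:7@104 #8:8@104]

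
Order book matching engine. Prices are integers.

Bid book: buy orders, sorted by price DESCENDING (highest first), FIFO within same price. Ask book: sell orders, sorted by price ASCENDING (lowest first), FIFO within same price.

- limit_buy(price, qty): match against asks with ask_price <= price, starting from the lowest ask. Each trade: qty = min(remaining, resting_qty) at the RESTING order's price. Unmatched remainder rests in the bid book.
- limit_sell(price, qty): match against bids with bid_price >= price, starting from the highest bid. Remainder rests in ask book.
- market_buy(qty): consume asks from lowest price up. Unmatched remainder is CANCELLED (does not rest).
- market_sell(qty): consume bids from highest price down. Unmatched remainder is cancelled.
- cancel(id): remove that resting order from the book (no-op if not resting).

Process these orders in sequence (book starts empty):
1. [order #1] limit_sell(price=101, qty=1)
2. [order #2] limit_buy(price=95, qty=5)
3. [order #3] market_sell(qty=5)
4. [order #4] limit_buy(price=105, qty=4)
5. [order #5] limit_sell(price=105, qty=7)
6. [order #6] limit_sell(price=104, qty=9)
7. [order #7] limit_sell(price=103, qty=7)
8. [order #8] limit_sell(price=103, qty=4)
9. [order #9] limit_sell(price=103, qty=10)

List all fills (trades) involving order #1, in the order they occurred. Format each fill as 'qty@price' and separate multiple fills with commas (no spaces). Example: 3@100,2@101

Answer: 1@101

Derivation:
After op 1 [order #1] limit_sell(price=101, qty=1): fills=none; bids=[-] asks=[#1:1@101]
After op 2 [order #2] limit_buy(price=95, qty=5): fills=none; bids=[#2:5@95] asks=[#1:1@101]
After op 3 [order #3] market_sell(qty=5): fills=#2x#3:5@95; bids=[-] asks=[#1:1@101]
After op 4 [order #4] limit_buy(price=105, qty=4): fills=#4x#1:1@101; bids=[#4:3@105] asks=[-]
After op 5 [order #5] limit_sell(price=105, qty=7): fills=#4x#5:3@105; bids=[-] asks=[#5:4@105]
After op 6 [order #6] limit_sell(price=104, qty=9): fills=none; bids=[-] asks=[#6:9@104 #5:4@105]
After op 7 [order #7] limit_sell(price=103, qty=7): fills=none; bids=[-] asks=[#7:7@103 #6:9@104 #5:4@105]
After op 8 [order #8] limit_sell(price=103, qty=4): fills=none; bids=[-] asks=[#7:7@103 #8:4@103 #6:9@104 #5:4@105]
After op 9 [order #9] limit_sell(price=103, qty=10): fills=none; bids=[-] asks=[#7:7@103 #8:4@103 #9:10@103 #6:9@104 #5:4@105]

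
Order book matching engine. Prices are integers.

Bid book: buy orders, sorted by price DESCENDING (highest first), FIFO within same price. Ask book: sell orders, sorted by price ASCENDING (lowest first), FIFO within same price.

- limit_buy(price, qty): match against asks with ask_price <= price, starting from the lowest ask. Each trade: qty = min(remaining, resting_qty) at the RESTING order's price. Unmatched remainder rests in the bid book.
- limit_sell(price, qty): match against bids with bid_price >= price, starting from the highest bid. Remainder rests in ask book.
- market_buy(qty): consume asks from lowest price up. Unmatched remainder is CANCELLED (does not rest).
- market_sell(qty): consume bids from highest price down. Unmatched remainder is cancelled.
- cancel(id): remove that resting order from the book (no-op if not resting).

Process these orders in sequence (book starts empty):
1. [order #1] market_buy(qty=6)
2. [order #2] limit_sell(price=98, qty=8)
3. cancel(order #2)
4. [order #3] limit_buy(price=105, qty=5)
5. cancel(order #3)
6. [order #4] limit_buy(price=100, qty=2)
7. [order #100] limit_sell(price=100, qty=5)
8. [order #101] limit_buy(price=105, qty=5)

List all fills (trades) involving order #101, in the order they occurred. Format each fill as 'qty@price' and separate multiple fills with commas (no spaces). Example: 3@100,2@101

After op 1 [order #1] market_buy(qty=6): fills=none; bids=[-] asks=[-]
After op 2 [order #2] limit_sell(price=98, qty=8): fills=none; bids=[-] asks=[#2:8@98]
After op 3 cancel(order #2): fills=none; bids=[-] asks=[-]
After op 4 [order #3] limit_buy(price=105, qty=5): fills=none; bids=[#3:5@105] asks=[-]
After op 5 cancel(order #3): fills=none; bids=[-] asks=[-]
After op 6 [order #4] limit_buy(price=100, qty=2): fills=none; bids=[#4:2@100] asks=[-]
After op 7 [order #100] limit_sell(price=100, qty=5): fills=#4x#100:2@100; bids=[-] asks=[#100:3@100]
After op 8 [order #101] limit_buy(price=105, qty=5): fills=#101x#100:3@100; bids=[#101:2@105] asks=[-]

Answer: 3@100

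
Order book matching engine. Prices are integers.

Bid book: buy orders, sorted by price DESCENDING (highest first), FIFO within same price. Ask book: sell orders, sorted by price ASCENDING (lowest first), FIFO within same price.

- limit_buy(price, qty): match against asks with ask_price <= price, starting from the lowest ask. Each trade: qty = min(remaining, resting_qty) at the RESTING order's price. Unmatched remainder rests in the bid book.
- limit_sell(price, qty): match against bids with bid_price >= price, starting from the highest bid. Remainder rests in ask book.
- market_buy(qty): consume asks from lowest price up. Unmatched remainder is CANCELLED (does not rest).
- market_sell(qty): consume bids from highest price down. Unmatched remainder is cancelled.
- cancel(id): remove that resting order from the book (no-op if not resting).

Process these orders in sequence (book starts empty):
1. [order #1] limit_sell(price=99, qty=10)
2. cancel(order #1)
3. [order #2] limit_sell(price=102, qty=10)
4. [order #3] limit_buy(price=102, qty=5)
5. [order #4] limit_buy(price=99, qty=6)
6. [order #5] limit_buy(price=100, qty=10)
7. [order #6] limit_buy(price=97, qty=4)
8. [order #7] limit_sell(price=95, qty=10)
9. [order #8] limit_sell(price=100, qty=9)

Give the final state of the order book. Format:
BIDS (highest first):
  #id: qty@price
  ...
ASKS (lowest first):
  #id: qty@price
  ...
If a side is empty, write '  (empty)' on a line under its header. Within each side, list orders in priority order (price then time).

Answer: BIDS (highest first):
  #4: 6@99
  #6: 4@97
ASKS (lowest first):
  #8: 9@100
  #2: 5@102

Derivation:
After op 1 [order #1] limit_sell(price=99, qty=10): fills=none; bids=[-] asks=[#1:10@99]
After op 2 cancel(order #1): fills=none; bids=[-] asks=[-]
After op 3 [order #2] limit_sell(price=102, qty=10): fills=none; bids=[-] asks=[#2:10@102]
After op 4 [order #3] limit_buy(price=102, qty=5): fills=#3x#2:5@102; bids=[-] asks=[#2:5@102]
After op 5 [order #4] limit_buy(price=99, qty=6): fills=none; bids=[#4:6@99] asks=[#2:5@102]
After op 6 [order #5] limit_buy(price=100, qty=10): fills=none; bids=[#5:10@100 #4:6@99] asks=[#2:5@102]
After op 7 [order #6] limit_buy(price=97, qty=4): fills=none; bids=[#5:10@100 #4:6@99 #6:4@97] asks=[#2:5@102]
After op 8 [order #7] limit_sell(price=95, qty=10): fills=#5x#7:10@100; bids=[#4:6@99 #6:4@97] asks=[#2:5@102]
After op 9 [order #8] limit_sell(price=100, qty=9): fills=none; bids=[#4:6@99 #6:4@97] asks=[#8:9@100 #2:5@102]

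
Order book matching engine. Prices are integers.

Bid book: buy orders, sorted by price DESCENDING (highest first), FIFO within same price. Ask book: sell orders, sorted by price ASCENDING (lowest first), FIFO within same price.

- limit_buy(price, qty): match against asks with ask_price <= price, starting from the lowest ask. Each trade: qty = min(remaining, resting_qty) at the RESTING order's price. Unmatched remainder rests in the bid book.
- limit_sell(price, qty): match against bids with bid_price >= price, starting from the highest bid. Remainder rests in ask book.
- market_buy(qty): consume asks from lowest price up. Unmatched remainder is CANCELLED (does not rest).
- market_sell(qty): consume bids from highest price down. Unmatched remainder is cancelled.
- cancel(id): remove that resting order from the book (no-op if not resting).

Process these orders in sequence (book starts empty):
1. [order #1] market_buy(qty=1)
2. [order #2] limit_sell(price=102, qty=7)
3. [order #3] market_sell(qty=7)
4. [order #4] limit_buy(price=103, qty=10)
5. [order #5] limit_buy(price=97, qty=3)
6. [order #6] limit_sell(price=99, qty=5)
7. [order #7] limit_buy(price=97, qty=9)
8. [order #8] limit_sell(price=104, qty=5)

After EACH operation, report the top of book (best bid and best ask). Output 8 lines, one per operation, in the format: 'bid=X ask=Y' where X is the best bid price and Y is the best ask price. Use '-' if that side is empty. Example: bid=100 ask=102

After op 1 [order #1] market_buy(qty=1): fills=none; bids=[-] asks=[-]
After op 2 [order #2] limit_sell(price=102, qty=7): fills=none; bids=[-] asks=[#2:7@102]
After op 3 [order #3] market_sell(qty=7): fills=none; bids=[-] asks=[#2:7@102]
After op 4 [order #4] limit_buy(price=103, qty=10): fills=#4x#2:7@102; bids=[#4:3@103] asks=[-]
After op 5 [order #5] limit_buy(price=97, qty=3): fills=none; bids=[#4:3@103 #5:3@97] asks=[-]
After op 6 [order #6] limit_sell(price=99, qty=5): fills=#4x#6:3@103; bids=[#5:3@97] asks=[#6:2@99]
After op 7 [order #7] limit_buy(price=97, qty=9): fills=none; bids=[#5:3@97 #7:9@97] asks=[#6:2@99]
After op 8 [order #8] limit_sell(price=104, qty=5): fills=none; bids=[#5:3@97 #7:9@97] asks=[#6:2@99 #8:5@104]

Answer: bid=- ask=-
bid=- ask=102
bid=- ask=102
bid=103 ask=-
bid=103 ask=-
bid=97 ask=99
bid=97 ask=99
bid=97 ask=99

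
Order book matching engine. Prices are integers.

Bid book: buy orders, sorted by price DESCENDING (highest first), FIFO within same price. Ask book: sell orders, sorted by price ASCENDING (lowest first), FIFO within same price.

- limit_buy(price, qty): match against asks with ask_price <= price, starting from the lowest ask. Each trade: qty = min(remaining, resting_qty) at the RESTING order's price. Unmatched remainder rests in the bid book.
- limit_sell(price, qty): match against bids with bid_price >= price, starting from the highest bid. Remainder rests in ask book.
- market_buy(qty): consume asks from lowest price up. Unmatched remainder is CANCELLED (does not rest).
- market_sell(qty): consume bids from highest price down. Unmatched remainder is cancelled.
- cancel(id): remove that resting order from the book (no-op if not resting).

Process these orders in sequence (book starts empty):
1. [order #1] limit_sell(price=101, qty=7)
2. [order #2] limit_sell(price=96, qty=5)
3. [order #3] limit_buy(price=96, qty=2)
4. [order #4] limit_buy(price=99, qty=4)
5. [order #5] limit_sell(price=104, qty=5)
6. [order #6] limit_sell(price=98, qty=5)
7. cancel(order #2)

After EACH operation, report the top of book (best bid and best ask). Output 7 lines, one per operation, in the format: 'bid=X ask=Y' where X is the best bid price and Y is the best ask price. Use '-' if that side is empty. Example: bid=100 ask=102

After op 1 [order #1] limit_sell(price=101, qty=7): fills=none; bids=[-] asks=[#1:7@101]
After op 2 [order #2] limit_sell(price=96, qty=5): fills=none; bids=[-] asks=[#2:5@96 #1:7@101]
After op 3 [order #3] limit_buy(price=96, qty=2): fills=#3x#2:2@96; bids=[-] asks=[#2:3@96 #1:7@101]
After op 4 [order #4] limit_buy(price=99, qty=4): fills=#4x#2:3@96; bids=[#4:1@99] asks=[#1:7@101]
After op 5 [order #5] limit_sell(price=104, qty=5): fills=none; bids=[#4:1@99] asks=[#1:7@101 #5:5@104]
After op 6 [order #6] limit_sell(price=98, qty=5): fills=#4x#6:1@99; bids=[-] asks=[#6:4@98 #1:7@101 #5:5@104]
After op 7 cancel(order #2): fills=none; bids=[-] asks=[#6:4@98 #1:7@101 #5:5@104]

Answer: bid=- ask=101
bid=- ask=96
bid=- ask=96
bid=99 ask=101
bid=99 ask=101
bid=- ask=98
bid=- ask=98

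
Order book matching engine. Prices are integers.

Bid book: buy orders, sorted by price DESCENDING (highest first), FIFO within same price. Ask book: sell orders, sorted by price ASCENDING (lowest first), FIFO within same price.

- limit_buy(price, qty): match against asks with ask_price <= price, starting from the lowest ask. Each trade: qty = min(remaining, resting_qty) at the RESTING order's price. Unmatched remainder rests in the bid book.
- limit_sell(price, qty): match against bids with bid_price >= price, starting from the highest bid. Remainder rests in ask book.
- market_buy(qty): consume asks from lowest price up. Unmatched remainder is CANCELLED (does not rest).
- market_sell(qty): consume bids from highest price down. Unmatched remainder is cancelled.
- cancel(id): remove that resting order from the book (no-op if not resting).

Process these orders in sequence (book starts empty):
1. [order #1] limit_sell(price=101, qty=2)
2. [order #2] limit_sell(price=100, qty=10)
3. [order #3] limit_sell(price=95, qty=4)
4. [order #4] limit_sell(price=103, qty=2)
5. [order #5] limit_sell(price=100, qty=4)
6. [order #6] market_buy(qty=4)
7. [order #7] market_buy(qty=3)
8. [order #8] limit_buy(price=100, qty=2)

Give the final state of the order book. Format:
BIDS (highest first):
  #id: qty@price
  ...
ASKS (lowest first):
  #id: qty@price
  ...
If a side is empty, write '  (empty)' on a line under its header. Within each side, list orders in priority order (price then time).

Answer: BIDS (highest first):
  (empty)
ASKS (lowest first):
  #2: 5@100
  #5: 4@100
  #1: 2@101
  #4: 2@103

Derivation:
After op 1 [order #1] limit_sell(price=101, qty=2): fills=none; bids=[-] asks=[#1:2@101]
After op 2 [order #2] limit_sell(price=100, qty=10): fills=none; bids=[-] asks=[#2:10@100 #1:2@101]
After op 3 [order #3] limit_sell(price=95, qty=4): fills=none; bids=[-] asks=[#3:4@95 #2:10@100 #1:2@101]
After op 4 [order #4] limit_sell(price=103, qty=2): fills=none; bids=[-] asks=[#3:4@95 #2:10@100 #1:2@101 #4:2@103]
After op 5 [order #5] limit_sell(price=100, qty=4): fills=none; bids=[-] asks=[#3:4@95 #2:10@100 #5:4@100 #1:2@101 #4:2@103]
After op 6 [order #6] market_buy(qty=4): fills=#6x#3:4@95; bids=[-] asks=[#2:10@100 #5:4@100 #1:2@101 #4:2@103]
After op 7 [order #7] market_buy(qty=3): fills=#7x#2:3@100; bids=[-] asks=[#2:7@100 #5:4@100 #1:2@101 #4:2@103]
After op 8 [order #8] limit_buy(price=100, qty=2): fills=#8x#2:2@100; bids=[-] asks=[#2:5@100 #5:4@100 #1:2@101 #4:2@103]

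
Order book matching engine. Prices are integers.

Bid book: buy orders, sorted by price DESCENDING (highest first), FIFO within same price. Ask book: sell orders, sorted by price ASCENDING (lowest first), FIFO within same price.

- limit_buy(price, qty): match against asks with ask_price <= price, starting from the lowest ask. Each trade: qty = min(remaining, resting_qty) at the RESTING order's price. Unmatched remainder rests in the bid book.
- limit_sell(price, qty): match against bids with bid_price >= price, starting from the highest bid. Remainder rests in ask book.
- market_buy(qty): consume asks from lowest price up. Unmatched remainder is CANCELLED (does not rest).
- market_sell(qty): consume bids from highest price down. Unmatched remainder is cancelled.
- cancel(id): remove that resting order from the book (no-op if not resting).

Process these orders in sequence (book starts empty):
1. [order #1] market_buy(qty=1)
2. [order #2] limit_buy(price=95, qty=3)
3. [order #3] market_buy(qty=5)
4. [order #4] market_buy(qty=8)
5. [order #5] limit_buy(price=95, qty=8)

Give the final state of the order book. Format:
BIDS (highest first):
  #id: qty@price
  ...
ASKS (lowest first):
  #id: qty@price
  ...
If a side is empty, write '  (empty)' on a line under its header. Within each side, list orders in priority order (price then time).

After op 1 [order #1] market_buy(qty=1): fills=none; bids=[-] asks=[-]
After op 2 [order #2] limit_buy(price=95, qty=3): fills=none; bids=[#2:3@95] asks=[-]
After op 3 [order #3] market_buy(qty=5): fills=none; bids=[#2:3@95] asks=[-]
After op 4 [order #4] market_buy(qty=8): fills=none; bids=[#2:3@95] asks=[-]
After op 5 [order #5] limit_buy(price=95, qty=8): fills=none; bids=[#2:3@95 #5:8@95] asks=[-]

Answer: BIDS (highest first):
  #2: 3@95
  #5: 8@95
ASKS (lowest first):
  (empty)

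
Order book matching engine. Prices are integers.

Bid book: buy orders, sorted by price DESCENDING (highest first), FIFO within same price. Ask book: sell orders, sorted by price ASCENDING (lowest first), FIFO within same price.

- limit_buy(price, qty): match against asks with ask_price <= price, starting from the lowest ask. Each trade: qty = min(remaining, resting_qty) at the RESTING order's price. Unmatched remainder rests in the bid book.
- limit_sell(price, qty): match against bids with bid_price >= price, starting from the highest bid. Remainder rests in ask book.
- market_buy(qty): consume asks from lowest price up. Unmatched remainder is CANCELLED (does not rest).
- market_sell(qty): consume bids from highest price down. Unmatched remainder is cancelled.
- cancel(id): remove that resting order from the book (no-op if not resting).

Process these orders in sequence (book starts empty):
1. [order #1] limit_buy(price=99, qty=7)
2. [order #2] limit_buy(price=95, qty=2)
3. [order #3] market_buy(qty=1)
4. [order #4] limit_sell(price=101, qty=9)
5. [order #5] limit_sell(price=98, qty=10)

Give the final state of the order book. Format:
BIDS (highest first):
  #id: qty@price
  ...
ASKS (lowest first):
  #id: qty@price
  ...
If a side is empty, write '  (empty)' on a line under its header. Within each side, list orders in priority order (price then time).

Answer: BIDS (highest first):
  #2: 2@95
ASKS (lowest first):
  #5: 3@98
  #4: 9@101

Derivation:
After op 1 [order #1] limit_buy(price=99, qty=7): fills=none; bids=[#1:7@99] asks=[-]
After op 2 [order #2] limit_buy(price=95, qty=2): fills=none; bids=[#1:7@99 #2:2@95] asks=[-]
After op 3 [order #3] market_buy(qty=1): fills=none; bids=[#1:7@99 #2:2@95] asks=[-]
After op 4 [order #4] limit_sell(price=101, qty=9): fills=none; bids=[#1:7@99 #2:2@95] asks=[#4:9@101]
After op 5 [order #5] limit_sell(price=98, qty=10): fills=#1x#5:7@99; bids=[#2:2@95] asks=[#5:3@98 #4:9@101]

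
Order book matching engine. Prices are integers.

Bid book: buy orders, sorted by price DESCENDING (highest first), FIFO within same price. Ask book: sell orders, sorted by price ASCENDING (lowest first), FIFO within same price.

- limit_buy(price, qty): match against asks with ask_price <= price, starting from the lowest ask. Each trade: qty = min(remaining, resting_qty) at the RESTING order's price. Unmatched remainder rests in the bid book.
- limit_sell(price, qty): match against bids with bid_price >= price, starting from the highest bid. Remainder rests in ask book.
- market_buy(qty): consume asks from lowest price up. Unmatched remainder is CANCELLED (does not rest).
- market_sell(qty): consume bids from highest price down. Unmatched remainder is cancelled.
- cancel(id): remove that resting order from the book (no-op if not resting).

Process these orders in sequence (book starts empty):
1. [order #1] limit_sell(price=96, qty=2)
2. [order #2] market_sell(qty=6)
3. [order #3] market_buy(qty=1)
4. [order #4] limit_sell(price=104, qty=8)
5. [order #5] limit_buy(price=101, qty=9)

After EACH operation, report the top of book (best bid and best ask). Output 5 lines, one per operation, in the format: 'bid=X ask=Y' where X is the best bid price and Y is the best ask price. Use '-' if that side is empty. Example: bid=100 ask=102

After op 1 [order #1] limit_sell(price=96, qty=2): fills=none; bids=[-] asks=[#1:2@96]
After op 2 [order #2] market_sell(qty=6): fills=none; bids=[-] asks=[#1:2@96]
After op 3 [order #3] market_buy(qty=1): fills=#3x#1:1@96; bids=[-] asks=[#1:1@96]
After op 4 [order #4] limit_sell(price=104, qty=8): fills=none; bids=[-] asks=[#1:1@96 #4:8@104]
After op 5 [order #5] limit_buy(price=101, qty=9): fills=#5x#1:1@96; bids=[#5:8@101] asks=[#4:8@104]

Answer: bid=- ask=96
bid=- ask=96
bid=- ask=96
bid=- ask=96
bid=101 ask=104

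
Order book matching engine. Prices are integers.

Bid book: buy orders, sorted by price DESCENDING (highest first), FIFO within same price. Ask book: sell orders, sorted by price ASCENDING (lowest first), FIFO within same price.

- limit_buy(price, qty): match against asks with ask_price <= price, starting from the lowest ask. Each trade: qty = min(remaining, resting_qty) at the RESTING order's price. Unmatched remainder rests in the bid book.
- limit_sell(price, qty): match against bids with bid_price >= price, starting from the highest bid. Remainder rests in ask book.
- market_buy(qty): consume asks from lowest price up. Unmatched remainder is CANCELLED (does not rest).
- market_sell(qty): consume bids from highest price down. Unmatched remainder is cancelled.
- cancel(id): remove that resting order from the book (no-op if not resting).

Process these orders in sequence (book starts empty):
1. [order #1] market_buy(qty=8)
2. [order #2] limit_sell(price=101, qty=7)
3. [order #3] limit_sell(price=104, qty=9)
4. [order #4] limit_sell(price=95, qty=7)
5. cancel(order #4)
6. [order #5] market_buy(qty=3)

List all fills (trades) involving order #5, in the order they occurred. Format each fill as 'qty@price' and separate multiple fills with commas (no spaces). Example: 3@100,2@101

After op 1 [order #1] market_buy(qty=8): fills=none; bids=[-] asks=[-]
After op 2 [order #2] limit_sell(price=101, qty=7): fills=none; bids=[-] asks=[#2:7@101]
After op 3 [order #3] limit_sell(price=104, qty=9): fills=none; bids=[-] asks=[#2:7@101 #3:9@104]
After op 4 [order #4] limit_sell(price=95, qty=7): fills=none; bids=[-] asks=[#4:7@95 #2:7@101 #3:9@104]
After op 5 cancel(order #4): fills=none; bids=[-] asks=[#2:7@101 #3:9@104]
After op 6 [order #5] market_buy(qty=3): fills=#5x#2:3@101; bids=[-] asks=[#2:4@101 #3:9@104]

Answer: 3@101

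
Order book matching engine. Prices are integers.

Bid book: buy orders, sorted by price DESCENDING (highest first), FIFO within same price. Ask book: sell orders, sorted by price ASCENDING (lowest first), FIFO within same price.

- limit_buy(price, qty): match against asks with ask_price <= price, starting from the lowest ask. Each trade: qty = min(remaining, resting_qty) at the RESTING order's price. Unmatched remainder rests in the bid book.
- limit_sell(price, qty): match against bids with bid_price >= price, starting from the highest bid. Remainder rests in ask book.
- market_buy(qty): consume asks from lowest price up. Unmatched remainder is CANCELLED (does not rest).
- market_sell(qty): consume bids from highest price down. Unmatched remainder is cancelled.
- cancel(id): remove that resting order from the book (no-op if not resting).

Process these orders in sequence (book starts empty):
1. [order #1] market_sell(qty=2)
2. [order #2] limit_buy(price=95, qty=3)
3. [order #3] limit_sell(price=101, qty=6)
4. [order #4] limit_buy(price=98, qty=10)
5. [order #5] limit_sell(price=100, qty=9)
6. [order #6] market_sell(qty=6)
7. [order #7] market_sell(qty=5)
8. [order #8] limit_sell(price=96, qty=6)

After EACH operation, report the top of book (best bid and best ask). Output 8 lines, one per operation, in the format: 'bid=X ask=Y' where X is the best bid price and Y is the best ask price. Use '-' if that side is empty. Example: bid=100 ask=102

After op 1 [order #1] market_sell(qty=2): fills=none; bids=[-] asks=[-]
After op 2 [order #2] limit_buy(price=95, qty=3): fills=none; bids=[#2:3@95] asks=[-]
After op 3 [order #3] limit_sell(price=101, qty=6): fills=none; bids=[#2:3@95] asks=[#3:6@101]
After op 4 [order #4] limit_buy(price=98, qty=10): fills=none; bids=[#4:10@98 #2:3@95] asks=[#3:6@101]
After op 5 [order #5] limit_sell(price=100, qty=9): fills=none; bids=[#4:10@98 #2:3@95] asks=[#5:9@100 #3:6@101]
After op 6 [order #6] market_sell(qty=6): fills=#4x#6:6@98; bids=[#4:4@98 #2:3@95] asks=[#5:9@100 #3:6@101]
After op 7 [order #7] market_sell(qty=5): fills=#4x#7:4@98 #2x#7:1@95; bids=[#2:2@95] asks=[#5:9@100 #3:6@101]
After op 8 [order #8] limit_sell(price=96, qty=6): fills=none; bids=[#2:2@95] asks=[#8:6@96 #5:9@100 #3:6@101]

Answer: bid=- ask=-
bid=95 ask=-
bid=95 ask=101
bid=98 ask=101
bid=98 ask=100
bid=98 ask=100
bid=95 ask=100
bid=95 ask=96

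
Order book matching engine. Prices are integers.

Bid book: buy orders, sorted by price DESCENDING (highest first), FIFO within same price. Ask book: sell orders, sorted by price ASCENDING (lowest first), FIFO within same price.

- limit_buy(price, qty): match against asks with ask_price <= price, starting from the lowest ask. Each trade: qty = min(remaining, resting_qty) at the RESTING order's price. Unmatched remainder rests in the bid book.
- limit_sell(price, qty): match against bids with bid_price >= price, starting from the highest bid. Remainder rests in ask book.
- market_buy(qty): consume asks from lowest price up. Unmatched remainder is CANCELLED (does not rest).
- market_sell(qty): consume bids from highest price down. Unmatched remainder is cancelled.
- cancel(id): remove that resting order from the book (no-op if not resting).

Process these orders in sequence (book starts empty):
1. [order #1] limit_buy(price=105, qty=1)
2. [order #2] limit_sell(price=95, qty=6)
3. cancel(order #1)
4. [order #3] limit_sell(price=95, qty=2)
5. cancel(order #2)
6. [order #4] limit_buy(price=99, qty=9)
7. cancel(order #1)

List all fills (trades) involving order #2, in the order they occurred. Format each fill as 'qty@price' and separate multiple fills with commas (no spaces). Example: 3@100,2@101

After op 1 [order #1] limit_buy(price=105, qty=1): fills=none; bids=[#1:1@105] asks=[-]
After op 2 [order #2] limit_sell(price=95, qty=6): fills=#1x#2:1@105; bids=[-] asks=[#2:5@95]
After op 3 cancel(order #1): fills=none; bids=[-] asks=[#2:5@95]
After op 4 [order #3] limit_sell(price=95, qty=2): fills=none; bids=[-] asks=[#2:5@95 #3:2@95]
After op 5 cancel(order #2): fills=none; bids=[-] asks=[#3:2@95]
After op 6 [order #4] limit_buy(price=99, qty=9): fills=#4x#3:2@95; bids=[#4:7@99] asks=[-]
After op 7 cancel(order #1): fills=none; bids=[#4:7@99] asks=[-]

Answer: 1@105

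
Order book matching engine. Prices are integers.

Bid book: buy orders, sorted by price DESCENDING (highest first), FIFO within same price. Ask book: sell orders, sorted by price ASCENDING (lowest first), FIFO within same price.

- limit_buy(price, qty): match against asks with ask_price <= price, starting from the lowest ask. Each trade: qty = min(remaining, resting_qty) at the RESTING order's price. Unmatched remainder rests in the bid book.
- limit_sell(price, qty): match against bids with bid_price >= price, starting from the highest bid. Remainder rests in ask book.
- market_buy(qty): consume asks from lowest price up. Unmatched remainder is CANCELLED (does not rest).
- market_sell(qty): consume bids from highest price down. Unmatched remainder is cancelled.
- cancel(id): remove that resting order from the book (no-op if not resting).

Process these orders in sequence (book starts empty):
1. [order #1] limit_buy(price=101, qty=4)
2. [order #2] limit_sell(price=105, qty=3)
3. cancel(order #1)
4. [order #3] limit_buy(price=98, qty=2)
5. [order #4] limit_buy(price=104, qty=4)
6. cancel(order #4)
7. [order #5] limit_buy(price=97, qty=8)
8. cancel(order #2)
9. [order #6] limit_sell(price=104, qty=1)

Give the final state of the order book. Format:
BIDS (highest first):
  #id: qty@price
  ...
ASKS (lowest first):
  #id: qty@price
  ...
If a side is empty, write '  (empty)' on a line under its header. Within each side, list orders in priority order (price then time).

After op 1 [order #1] limit_buy(price=101, qty=4): fills=none; bids=[#1:4@101] asks=[-]
After op 2 [order #2] limit_sell(price=105, qty=3): fills=none; bids=[#1:4@101] asks=[#2:3@105]
After op 3 cancel(order #1): fills=none; bids=[-] asks=[#2:3@105]
After op 4 [order #3] limit_buy(price=98, qty=2): fills=none; bids=[#3:2@98] asks=[#2:3@105]
After op 5 [order #4] limit_buy(price=104, qty=4): fills=none; bids=[#4:4@104 #3:2@98] asks=[#2:3@105]
After op 6 cancel(order #4): fills=none; bids=[#3:2@98] asks=[#2:3@105]
After op 7 [order #5] limit_buy(price=97, qty=8): fills=none; bids=[#3:2@98 #5:8@97] asks=[#2:3@105]
After op 8 cancel(order #2): fills=none; bids=[#3:2@98 #5:8@97] asks=[-]
After op 9 [order #6] limit_sell(price=104, qty=1): fills=none; bids=[#3:2@98 #5:8@97] asks=[#6:1@104]

Answer: BIDS (highest first):
  #3: 2@98
  #5: 8@97
ASKS (lowest first):
  #6: 1@104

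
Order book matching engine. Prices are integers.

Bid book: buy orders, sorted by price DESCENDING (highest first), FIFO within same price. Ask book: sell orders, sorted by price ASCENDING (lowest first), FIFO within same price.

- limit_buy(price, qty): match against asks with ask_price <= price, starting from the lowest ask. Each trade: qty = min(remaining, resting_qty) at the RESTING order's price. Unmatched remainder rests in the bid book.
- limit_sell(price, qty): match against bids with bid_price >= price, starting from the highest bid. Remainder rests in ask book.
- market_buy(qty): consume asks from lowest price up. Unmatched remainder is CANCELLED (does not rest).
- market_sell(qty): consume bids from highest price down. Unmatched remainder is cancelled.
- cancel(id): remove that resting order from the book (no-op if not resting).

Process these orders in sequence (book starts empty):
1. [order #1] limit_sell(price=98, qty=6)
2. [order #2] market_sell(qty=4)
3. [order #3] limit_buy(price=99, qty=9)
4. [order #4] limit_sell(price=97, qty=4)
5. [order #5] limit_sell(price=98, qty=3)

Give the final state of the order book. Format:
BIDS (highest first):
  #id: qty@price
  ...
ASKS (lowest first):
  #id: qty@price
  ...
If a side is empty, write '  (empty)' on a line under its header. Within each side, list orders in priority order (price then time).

Answer: BIDS (highest first):
  (empty)
ASKS (lowest first):
  #4: 1@97
  #5: 3@98

Derivation:
After op 1 [order #1] limit_sell(price=98, qty=6): fills=none; bids=[-] asks=[#1:6@98]
After op 2 [order #2] market_sell(qty=4): fills=none; bids=[-] asks=[#1:6@98]
After op 3 [order #3] limit_buy(price=99, qty=9): fills=#3x#1:6@98; bids=[#3:3@99] asks=[-]
After op 4 [order #4] limit_sell(price=97, qty=4): fills=#3x#4:3@99; bids=[-] asks=[#4:1@97]
After op 5 [order #5] limit_sell(price=98, qty=3): fills=none; bids=[-] asks=[#4:1@97 #5:3@98]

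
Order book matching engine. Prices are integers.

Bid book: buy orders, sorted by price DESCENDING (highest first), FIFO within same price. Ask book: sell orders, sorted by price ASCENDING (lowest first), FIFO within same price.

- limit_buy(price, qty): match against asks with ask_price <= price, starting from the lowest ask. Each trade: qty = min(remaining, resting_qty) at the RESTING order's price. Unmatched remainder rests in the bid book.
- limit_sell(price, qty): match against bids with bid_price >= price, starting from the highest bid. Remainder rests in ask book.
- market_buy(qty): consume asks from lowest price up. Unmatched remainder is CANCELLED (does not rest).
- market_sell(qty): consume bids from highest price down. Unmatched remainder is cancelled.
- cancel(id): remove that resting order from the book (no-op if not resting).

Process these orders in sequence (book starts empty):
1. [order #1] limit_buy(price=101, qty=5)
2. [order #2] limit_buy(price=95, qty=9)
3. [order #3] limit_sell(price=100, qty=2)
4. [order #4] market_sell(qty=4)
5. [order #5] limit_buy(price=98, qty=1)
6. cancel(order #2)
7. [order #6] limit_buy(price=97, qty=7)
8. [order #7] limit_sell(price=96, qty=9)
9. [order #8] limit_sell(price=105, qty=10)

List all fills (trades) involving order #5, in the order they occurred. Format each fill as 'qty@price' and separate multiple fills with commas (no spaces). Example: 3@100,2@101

After op 1 [order #1] limit_buy(price=101, qty=5): fills=none; bids=[#1:5@101] asks=[-]
After op 2 [order #2] limit_buy(price=95, qty=9): fills=none; bids=[#1:5@101 #2:9@95] asks=[-]
After op 3 [order #3] limit_sell(price=100, qty=2): fills=#1x#3:2@101; bids=[#1:3@101 #2:9@95] asks=[-]
After op 4 [order #4] market_sell(qty=4): fills=#1x#4:3@101 #2x#4:1@95; bids=[#2:8@95] asks=[-]
After op 5 [order #5] limit_buy(price=98, qty=1): fills=none; bids=[#5:1@98 #2:8@95] asks=[-]
After op 6 cancel(order #2): fills=none; bids=[#5:1@98] asks=[-]
After op 7 [order #6] limit_buy(price=97, qty=7): fills=none; bids=[#5:1@98 #6:7@97] asks=[-]
After op 8 [order #7] limit_sell(price=96, qty=9): fills=#5x#7:1@98 #6x#7:7@97; bids=[-] asks=[#7:1@96]
After op 9 [order #8] limit_sell(price=105, qty=10): fills=none; bids=[-] asks=[#7:1@96 #8:10@105]

Answer: 1@98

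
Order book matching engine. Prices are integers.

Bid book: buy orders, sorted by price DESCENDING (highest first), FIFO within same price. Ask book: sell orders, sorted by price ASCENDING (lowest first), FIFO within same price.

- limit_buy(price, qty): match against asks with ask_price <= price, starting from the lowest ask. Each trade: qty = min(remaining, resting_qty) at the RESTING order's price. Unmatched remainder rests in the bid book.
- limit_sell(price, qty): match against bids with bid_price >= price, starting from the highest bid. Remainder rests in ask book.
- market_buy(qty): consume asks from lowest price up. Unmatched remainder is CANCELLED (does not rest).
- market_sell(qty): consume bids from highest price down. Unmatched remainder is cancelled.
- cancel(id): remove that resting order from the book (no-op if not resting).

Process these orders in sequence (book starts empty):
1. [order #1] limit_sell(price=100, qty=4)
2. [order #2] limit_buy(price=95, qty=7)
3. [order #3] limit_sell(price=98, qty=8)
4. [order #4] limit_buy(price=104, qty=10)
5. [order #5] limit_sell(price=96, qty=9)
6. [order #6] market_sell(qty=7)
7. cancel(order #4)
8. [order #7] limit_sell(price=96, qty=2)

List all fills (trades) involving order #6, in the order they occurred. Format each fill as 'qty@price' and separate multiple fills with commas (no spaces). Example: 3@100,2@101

Answer: 7@95

Derivation:
After op 1 [order #1] limit_sell(price=100, qty=4): fills=none; bids=[-] asks=[#1:4@100]
After op 2 [order #2] limit_buy(price=95, qty=7): fills=none; bids=[#2:7@95] asks=[#1:4@100]
After op 3 [order #3] limit_sell(price=98, qty=8): fills=none; bids=[#2:7@95] asks=[#3:8@98 #1:4@100]
After op 4 [order #4] limit_buy(price=104, qty=10): fills=#4x#3:8@98 #4x#1:2@100; bids=[#2:7@95] asks=[#1:2@100]
After op 5 [order #5] limit_sell(price=96, qty=9): fills=none; bids=[#2:7@95] asks=[#5:9@96 #1:2@100]
After op 6 [order #6] market_sell(qty=7): fills=#2x#6:7@95; bids=[-] asks=[#5:9@96 #1:2@100]
After op 7 cancel(order #4): fills=none; bids=[-] asks=[#5:9@96 #1:2@100]
After op 8 [order #7] limit_sell(price=96, qty=2): fills=none; bids=[-] asks=[#5:9@96 #7:2@96 #1:2@100]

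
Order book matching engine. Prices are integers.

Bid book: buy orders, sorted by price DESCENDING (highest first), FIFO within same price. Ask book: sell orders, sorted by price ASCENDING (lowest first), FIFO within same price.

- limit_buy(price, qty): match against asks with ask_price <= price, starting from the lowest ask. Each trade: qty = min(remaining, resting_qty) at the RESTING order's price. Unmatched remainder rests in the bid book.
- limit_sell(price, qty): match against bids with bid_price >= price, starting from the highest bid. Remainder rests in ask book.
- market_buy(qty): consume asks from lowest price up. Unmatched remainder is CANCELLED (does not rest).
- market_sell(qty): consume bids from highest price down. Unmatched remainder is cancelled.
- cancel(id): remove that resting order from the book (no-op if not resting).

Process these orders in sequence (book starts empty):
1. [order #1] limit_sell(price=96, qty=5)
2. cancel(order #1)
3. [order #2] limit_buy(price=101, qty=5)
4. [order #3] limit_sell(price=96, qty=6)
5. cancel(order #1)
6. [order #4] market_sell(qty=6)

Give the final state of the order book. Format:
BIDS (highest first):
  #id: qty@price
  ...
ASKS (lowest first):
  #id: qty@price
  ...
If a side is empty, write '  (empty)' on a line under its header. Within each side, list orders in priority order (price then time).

Answer: BIDS (highest first):
  (empty)
ASKS (lowest first):
  #3: 1@96

Derivation:
After op 1 [order #1] limit_sell(price=96, qty=5): fills=none; bids=[-] asks=[#1:5@96]
After op 2 cancel(order #1): fills=none; bids=[-] asks=[-]
After op 3 [order #2] limit_buy(price=101, qty=5): fills=none; bids=[#2:5@101] asks=[-]
After op 4 [order #3] limit_sell(price=96, qty=6): fills=#2x#3:5@101; bids=[-] asks=[#3:1@96]
After op 5 cancel(order #1): fills=none; bids=[-] asks=[#3:1@96]
After op 6 [order #4] market_sell(qty=6): fills=none; bids=[-] asks=[#3:1@96]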